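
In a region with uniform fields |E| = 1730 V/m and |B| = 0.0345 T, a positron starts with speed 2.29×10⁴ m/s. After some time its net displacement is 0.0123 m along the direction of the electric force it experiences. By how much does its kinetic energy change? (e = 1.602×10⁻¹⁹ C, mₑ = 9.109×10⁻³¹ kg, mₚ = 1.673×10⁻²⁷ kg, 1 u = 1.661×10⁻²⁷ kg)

ΔKE ≈ 3.41×10⁻¹⁸ J

The magnetic force is always ⟂ v and does no work; only the electric force changes KE.
ΔKE = F_E · d = |q|E d = (1.602×10⁻¹⁹)(1730)(0.0123) ≈ 3.41×10⁻¹⁸ J.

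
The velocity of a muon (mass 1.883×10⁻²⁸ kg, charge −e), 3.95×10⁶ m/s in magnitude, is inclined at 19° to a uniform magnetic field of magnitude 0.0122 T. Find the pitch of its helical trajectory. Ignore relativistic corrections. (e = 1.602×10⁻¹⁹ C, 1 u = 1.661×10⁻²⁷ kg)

v∥ = v cosθ = 3.95×10⁶·cos19° ≈ 3.735×10⁶ m/s.
T = 2πm/(|q|B) = 2π(1.883×10⁻²⁸)/((1.602×10⁻¹⁹)(0.0122)) ≈ 6.054×10⁻⁷ s.
pitch = v∥ T = (3.735×10⁶)(6.054×10⁻⁷) ≈ 2.26 m.

p ≈ 2.26 m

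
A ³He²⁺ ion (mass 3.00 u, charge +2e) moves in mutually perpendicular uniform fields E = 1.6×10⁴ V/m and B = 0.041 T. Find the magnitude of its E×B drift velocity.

The E×B drift speed is v_d = E/B.
v_d = 1.6×10⁴/0.041 = 3.9×10⁵ m/s.

v_d ≈ 3.9×10⁵ m/s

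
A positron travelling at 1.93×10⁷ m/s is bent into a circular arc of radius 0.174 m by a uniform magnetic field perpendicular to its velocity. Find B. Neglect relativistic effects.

B ≈ 6.31×10⁻⁴ T

From |q|vB = mv²/r, B = mv/(|q|r).
B = (9.109×10⁻³¹)(1.93×10⁷)/((1.602×10⁻¹⁹)(0.174)) ≈ 6.31×10⁻⁴ T.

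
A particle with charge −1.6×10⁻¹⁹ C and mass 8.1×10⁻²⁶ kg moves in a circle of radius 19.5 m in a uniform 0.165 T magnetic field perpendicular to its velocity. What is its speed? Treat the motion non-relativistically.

v ≈ 6.36×10⁶ m/s

From |q|vB = mv²/r, v = |q|Br/m.
v = (1.6×10⁻¹⁹)(0.165)(19.5)/8.1×10⁻²⁶ ≈ 6.36×10⁶ m/s.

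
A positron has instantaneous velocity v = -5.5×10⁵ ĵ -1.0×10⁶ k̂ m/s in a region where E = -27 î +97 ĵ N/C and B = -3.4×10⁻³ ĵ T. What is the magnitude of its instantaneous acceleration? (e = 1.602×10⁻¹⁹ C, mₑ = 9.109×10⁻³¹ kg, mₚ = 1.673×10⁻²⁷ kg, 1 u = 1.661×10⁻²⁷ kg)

|a| ≈ 6.03×10¹⁴ m/s²

v×B = (-3400, 0, 0) N/C.
E + v×B = (-3430, 97.0, 0) N/C.
F = q(E + v×B) = (1.602×10⁻¹⁹ C)·(-3430, 97.0, 0) = (-5.49×10⁻¹⁶, 1.55×10⁻¹⁷, 0) N.
|a| = |F|/m = 5.492×10⁻¹⁶/9.109×10⁻³¹ ≈ 6.03×10¹⁴ m/s².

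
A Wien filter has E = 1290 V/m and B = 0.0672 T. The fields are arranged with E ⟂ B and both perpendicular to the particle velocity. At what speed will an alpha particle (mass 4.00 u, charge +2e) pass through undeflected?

v = 1.92×10⁴ m/s

For undeflected motion the electric and magnetic forces balance: qE = qvB.
v = E/B = 1290/0.0672 = 1.92×10⁴ m/s.
The result is independent of the particle's charge and mass.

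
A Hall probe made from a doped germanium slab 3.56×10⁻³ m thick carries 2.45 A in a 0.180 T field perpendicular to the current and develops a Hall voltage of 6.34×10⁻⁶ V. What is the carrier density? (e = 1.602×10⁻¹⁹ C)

n ≈ 1.22×10²⁶ m⁻³

From V_H = IB/(n e t), n = IB/(V_H e t).
n = (2.45)(0.180)/((6.34×10⁻⁶)(1.602×10⁻¹⁹)(3.56×10⁻³)) ≈ 1.22×10²⁶ m⁻³.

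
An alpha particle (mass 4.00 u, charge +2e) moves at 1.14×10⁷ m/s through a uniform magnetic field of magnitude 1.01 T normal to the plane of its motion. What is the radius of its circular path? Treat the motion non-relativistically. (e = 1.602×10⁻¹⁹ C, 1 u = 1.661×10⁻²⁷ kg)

r ≈ 0.234 m

The magnetic force provides the centripetal force: |q|vB = mv²/r.
r = mv/(|q|B) = (6.644×10⁻²⁷)(1.14×10⁷)/((3.204×10⁻¹⁹)(1.01)) ≈ 0.234 m.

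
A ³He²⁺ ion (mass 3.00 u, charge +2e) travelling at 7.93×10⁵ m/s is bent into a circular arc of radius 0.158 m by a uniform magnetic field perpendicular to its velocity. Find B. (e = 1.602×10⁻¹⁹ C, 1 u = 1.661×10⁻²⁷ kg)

B ≈ 0.0781 T

From |q|vB = mv²/r, B = mv/(|q|r).
B = (4.983×10⁻²⁷)(7.93×10⁵)/((3.204×10⁻¹⁹)(0.158)) ≈ 0.0781 T.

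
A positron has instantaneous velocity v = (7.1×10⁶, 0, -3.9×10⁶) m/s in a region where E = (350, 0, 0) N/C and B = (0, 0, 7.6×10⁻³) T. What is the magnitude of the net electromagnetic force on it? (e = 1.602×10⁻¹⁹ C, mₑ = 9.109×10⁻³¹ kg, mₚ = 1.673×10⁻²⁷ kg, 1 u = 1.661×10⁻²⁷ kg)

v×B = (0, -5.40×10⁴, 0) N/C.
E + v×B = (350, -5.40×10⁴, 0) N/C.
F = q(E + v×B) = (1.602×10⁻¹⁹ C)·(350, -5.40×10⁴, 0) = (5.61×10⁻¹⁷, -8.64×10⁻¹⁵, 0) N.
|F| = 8.64×10⁻¹⁵ N.

|F| ≈ 8.64×10⁻¹⁵ N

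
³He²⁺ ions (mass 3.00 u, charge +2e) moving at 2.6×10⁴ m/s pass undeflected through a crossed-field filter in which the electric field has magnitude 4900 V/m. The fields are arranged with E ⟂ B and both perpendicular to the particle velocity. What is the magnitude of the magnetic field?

B = 0.19 T

Balance of forces in the selector: qE = qvB ⇒ B = E/v.
B = 4900/2.6×10⁴ = 0.19 T.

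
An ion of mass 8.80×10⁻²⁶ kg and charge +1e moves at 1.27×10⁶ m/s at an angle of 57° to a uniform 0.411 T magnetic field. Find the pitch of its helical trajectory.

v∥ = v cosθ = 1.27×10⁶·cos57° ≈ 6.917×10⁵ m/s.
T = 2πm/(|q|B) = 2π(8.80×10⁻²⁶)/((1.602×10⁻¹⁹)(0.411)) ≈ 8.398×10⁻⁶ s.
pitch = v∥ T = (6.917×10⁵)(8.398×10⁻⁶) ≈ 5.81 m.

p ≈ 5.81 m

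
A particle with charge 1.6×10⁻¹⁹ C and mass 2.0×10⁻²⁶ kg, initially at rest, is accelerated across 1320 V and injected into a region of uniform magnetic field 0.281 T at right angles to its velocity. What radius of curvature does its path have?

Acceleration: |q|V = ½mv² ⇒ v = √(2|q|V/m) = √(2·1.6×10⁻¹⁹·1320/2.0×10⁻²⁶) ≈ 1.453×10⁵ m/s.
In the field: r = mv/(|q|B) = (2.0×10⁻²⁶)(1.453×10⁵)/((1.6×10⁻¹⁹)(0.281)) ≈ 0.0646 m.

r ≈ 0.0646 m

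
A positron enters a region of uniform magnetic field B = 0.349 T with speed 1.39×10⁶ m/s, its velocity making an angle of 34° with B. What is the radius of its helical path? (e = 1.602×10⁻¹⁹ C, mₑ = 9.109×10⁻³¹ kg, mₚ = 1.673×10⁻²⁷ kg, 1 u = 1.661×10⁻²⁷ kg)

r ≈ 1.27×10⁻⁵ m

v⊥ = v sinθ = 1.39×10⁶·sin34° ≈ 7.773×10⁵ m/s.
r = m v⊥/(|q|B) = (9.109×10⁻³¹)(7.773×10⁵)/((1.602×10⁻¹⁹)(0.349)) ≈ 1.27×10⁻⁵ m.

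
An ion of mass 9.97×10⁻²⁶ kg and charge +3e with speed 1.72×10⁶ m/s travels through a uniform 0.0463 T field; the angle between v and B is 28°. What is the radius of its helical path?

v⊥ = v sinθ = 1.72×10⁶·sin28° ≈ 8.075×10⁵ m/s.
r = m v⊥/(|q|B) = (9.97×10⁻²⁶)(8.075×10⁵)/((4.806×10⁻¹⁹)(0.0463)) ≈ 3.62 m.

r ≈ 3.62 m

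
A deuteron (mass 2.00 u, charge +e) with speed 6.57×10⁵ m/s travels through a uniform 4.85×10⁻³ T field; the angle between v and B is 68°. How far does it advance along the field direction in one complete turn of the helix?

v∥ = v cosθ = 6.57×10⁵·cos68° ≈ 2.461×10⁵ m/s.
T = 2πm/(|q|B) = 2π(3.322×10⁻²⁷)/((1.602×10⁻¹⁹)(4.85×10⁻³)) ≈ 2.686×10⁻⁵ s.
pitch = v∥ T = (2.461×10⁵)(2.686×10⁻⁵) ≈ 6.61 m.

p ≈ 6.61 m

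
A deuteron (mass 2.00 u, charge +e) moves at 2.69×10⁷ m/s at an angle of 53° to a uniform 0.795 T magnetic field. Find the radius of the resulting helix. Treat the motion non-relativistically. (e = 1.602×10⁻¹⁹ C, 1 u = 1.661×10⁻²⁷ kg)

r ≈ 0.560 m

v⊥ = v sinθ = 2.69×10⁷·sin53° ≈ 2.148×10⁷ m/s.
r = m v⊥/(|q|B) = (3.322×10⁻²⁷)(2.148×10⁷)/((1.602×10⁻¹⁹)(0.795)) ≈ 0.560 m.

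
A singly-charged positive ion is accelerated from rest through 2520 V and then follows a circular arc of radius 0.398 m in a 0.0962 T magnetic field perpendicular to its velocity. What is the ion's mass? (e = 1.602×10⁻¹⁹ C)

m ≈ 4.66×10⁻²⁶ kg

Combine |q|V = ½mv² and r = mv/(|q|B): eliminate v to get m = qB²r²/(2V).
m = (1.602×10⁻¹⁹)(0.0962)²(0.398)²/(2·2520) ≈ 4.66×10⁻²⁶ kg.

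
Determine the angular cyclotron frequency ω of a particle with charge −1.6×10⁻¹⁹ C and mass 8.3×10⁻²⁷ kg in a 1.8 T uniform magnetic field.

ω ≈ 3.5×10⁷ rad/s

ω = |q|B/m.
ω = (1.6×10⁻¹⁹)(1.8)/8.3×10⁻²⁷ ≈ 3.5×10⁷ rad/s.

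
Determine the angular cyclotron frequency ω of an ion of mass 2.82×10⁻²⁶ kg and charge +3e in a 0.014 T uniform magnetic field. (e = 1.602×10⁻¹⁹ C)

ω ≈ 2.4×10⁵ rad/s

ω = |q|B/m.
ω = (4.806×10⁻¹⁹)(0.014)/2.82×10⁻²⁶ ≈ 2.4×10⁵ rad/s.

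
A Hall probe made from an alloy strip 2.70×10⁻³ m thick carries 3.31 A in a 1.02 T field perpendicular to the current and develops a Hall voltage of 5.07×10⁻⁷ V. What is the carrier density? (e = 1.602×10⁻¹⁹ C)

n ≈ 1.54×10²⁸ m⁻³

From V_H = IB/(n e t), n = IB/(V_H e t).
n = (3.31)(1.02)/((5.07×10⁻⁷)(1.602×10⁻¹⁹)(2.70×10⁻³)) ≈ 1.54×10²⁸ m⁻³.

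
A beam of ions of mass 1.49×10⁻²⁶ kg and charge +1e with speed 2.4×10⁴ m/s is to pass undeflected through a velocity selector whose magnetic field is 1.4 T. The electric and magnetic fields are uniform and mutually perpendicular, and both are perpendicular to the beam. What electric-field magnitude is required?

For straight-line motion qE = qvB, so E = vB.
E = 2.4×10⁴ × 1.4 = 3.4×10⁴ V/m.

E = 3.4×10⁴ V/m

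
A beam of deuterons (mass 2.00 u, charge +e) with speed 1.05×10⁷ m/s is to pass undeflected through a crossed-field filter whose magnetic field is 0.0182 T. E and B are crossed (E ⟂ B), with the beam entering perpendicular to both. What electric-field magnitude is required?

For straight-line motion qE = qvB, so E = vB.
E = 1.05×10⁷ × 0.0182 = 1.91×10⁵ V/m.

E = 1.91×10⁵ V/m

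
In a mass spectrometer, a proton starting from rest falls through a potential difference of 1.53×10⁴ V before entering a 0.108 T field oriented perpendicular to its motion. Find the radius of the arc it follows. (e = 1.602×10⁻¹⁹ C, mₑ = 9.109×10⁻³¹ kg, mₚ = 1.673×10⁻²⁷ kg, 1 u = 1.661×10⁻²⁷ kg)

Acceleration: |q|V = ½mv² ⇒ v = √(2|q|V/m) = √(2·1.602×10⁻¹⁹·1.53×10⁴/1.673×10⁻²⁷) ≈ 1.712×10⁶ m/s.
In the field: r = mv/(|q|B) = (1.673×10⁻²⁷)(1.712×10⁶)/((1.602×10⁻¹⁹)(0.108)) ≈ 0.166 m.

r ≈ 0.166 m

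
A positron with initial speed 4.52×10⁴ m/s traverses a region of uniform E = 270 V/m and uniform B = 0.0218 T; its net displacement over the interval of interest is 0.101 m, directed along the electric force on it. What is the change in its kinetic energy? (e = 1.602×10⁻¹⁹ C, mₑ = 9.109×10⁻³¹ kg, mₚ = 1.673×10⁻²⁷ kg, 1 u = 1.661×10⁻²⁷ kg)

ΔKE ≈ 4.37×10⁻¹⁸ J

The magnetic force is always ⟂ v and does no work; only the electric force changes KE.
ΔKE = F_E · d = |q|E d = (1.602×10⁻¹⁹)(270)(0.101) ≈ 4.37×10⁻¹⁸ J.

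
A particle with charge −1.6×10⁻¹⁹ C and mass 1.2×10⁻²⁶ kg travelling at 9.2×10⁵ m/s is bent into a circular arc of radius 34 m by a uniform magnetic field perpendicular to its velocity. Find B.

B ≈ 2.0×10⁻³ T

From |q|vB = mv²/r, B = mv/(|q|r).
B = (1.2×10⁻²⁶)(9.2×10⁵)/((1.6×10⁻¹⁹)(34)) ≈ 2.0×10⁻³ T.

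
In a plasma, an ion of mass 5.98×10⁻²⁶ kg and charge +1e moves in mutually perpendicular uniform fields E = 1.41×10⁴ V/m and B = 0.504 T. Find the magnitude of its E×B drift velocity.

The E×B drift speed is v_d = E/B.
v_d = 1.41×10⁴/0.504 = 2.80×10⁴ m/s.

v_d ≈ 2.80×10⁴ m/s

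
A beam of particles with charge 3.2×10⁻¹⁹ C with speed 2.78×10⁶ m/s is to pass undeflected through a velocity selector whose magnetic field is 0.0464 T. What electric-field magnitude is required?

For straight-line motion qE = qvB, so E = vB.
E = 2.78×10⁶ × 0.0464 = 1.29×10⁵ V/m.

E = 1.29×10⁵ V/m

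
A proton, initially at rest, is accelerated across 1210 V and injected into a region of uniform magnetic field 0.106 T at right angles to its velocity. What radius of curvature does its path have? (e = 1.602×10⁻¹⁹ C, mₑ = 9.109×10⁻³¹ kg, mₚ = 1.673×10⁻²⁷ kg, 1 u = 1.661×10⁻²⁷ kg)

r ≈ 0.0474 m

Acceleration: |q|V = ½mv² ⇒ v = √(2|q|V/m) = √(2·1.602×10⁻¹⁹·1210/1.673×10⁻²⁷) ≈ 4.814×10⁵ m/s.
In the field: r = mv/(|q|B) = (1.673×10⁻²⁷)(4.814×10⁵)/((1.602×10⁻¹⁹)(0.106)) ≈ 0.0474 m.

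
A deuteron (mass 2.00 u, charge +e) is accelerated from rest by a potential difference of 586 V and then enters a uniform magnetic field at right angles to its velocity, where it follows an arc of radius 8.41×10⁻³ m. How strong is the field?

B ≈ 0.586 T

v = √(2|q|V/m) = √(2·1.602×10⁻¹⁹·586/3.322×10⁻²⁷) ≈ 2.377×10⁵ m/s.
B = mv/(|q|r) = (3.322×10⁻²⁷)(2.377×10⁵)/((1.602×10⁻¹⁹)(8.41×10⁻³)) ≈ 0.586 T.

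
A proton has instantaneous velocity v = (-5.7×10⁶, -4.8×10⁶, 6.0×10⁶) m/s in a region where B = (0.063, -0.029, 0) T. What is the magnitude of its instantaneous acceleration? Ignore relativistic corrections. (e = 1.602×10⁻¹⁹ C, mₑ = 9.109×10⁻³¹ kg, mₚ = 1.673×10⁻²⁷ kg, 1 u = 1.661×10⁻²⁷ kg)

|a| ≈ 5.99×10¹³ m/s²

v×B = (1.74×10⁵, 3.78×10⁵, 4.68×10⁵) N/C.
F = q v×B = (1.602×10⁻¹⁹ C)·(1.74×10⁵, 3.78×10⁵, 4.68×10⁵) = (2.79×10⁻¹⁴, 6.06×10⁻¹⁴, 7.49×10⁻¹⁴) N.
|a| = |F|/m = 1.003×10⁻¹³/1.673×10⁻²⁷ ≈ 5.99×10¹³ m/s².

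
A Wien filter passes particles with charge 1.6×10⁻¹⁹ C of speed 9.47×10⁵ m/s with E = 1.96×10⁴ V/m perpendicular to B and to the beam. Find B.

B = 0.0207 T

Balance of forces in the selector: qE = qvB ⇒ B = E/v.
B = 1.96×10⁴/9.47×10⁵ = 0.0207 T.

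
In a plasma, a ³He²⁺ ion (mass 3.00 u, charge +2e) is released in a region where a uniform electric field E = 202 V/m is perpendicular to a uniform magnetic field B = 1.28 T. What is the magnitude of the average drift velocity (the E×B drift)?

v_d ≈ 158 m/s

The E×B drift speed is v_d = E/B.
v_d = 202/1.28 = 158 m/s.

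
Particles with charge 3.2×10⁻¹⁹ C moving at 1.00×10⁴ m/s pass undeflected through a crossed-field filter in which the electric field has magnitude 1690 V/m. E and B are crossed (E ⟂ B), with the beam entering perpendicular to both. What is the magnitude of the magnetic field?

B = 0.169 T

Balance of forces in the selector: qE = qvB ⇒ B = E/v.
B = 1690/1.00×10⁴ = 0.169 T.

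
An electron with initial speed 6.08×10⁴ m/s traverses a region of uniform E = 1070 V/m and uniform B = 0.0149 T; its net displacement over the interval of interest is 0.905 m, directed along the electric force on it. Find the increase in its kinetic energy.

The magnetic force is always ⟂ v and does no work; only the electric force changes KE.
ΔKE = F_E · d = |q|E d = (1.602×10⁻¹⁹)(1070)(0.905) ≈ 1.55×10⁻¹⁶ J.

ΔKE ≈ 1.55×10⁻¹⁶ J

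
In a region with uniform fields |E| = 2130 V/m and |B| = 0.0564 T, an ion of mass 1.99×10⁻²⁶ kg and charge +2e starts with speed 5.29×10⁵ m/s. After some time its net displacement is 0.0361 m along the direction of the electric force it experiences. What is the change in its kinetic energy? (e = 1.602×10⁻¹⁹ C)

ΔKE ≈ 2.46×10⁻¹⁷ J

The magnetic force is always ⟂ v and does no work; only the electric force changes KE.
ΔKE = F_E · d = |q|E d = (3.204×10⁻¹⁹)(2130)(0.0361) ≈ 2.46×10⁻¹⁷ J.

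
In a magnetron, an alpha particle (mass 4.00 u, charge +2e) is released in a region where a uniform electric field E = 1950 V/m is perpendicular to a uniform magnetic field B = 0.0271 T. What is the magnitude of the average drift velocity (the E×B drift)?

v_d ≈ 7.20×10⁴ m/s

The E×B drift speed is v_d = E/B.
v_d = 1950/0.0271 = 7.20×10⁴ m/s.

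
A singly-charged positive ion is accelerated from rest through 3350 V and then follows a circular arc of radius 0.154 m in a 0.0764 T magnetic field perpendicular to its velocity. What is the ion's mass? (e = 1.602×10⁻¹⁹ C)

m ≈ 3.31×10⁻²⁷ kg

Combine |q|V = ½mv² and r = mv/(|q|B): eliminate v to get m = qB²r²/(2V).
m = (1.602×10⁻¹⁹)(0.0764)²(0.154)²/(2·3350) ≈ 3.31×10⁻²⁷ kg.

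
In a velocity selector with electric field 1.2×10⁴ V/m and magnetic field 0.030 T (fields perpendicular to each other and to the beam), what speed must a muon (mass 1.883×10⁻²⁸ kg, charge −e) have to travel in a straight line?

v = 4.0×10⁵ m/s

Zero net Lorentz force requires |qE| = |q v×B|, i.e. E = vB.
v = E/B = 1.2×10⁴/0.030 = 4.0×10⁵ m/s.
The result is independent of the particle's charge and mass.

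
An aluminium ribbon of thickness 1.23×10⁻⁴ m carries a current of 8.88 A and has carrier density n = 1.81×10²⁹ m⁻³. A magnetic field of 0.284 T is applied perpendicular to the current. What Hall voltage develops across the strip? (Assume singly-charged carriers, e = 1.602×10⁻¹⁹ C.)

V_H ≈ 7.07×10⁻⁷ V

V_H = IB/(n e t).
V_H = (8.88)(0.284)/((1.81×10²⁹)(1.602×10⁻¹⁹)(1.23×10⁻⁴)) ≈ 7.07×10⁻⁷ V.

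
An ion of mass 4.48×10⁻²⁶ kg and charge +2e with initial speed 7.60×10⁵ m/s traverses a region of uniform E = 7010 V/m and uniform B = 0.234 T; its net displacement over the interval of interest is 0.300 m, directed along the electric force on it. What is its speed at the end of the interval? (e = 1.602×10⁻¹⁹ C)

B does no work; ΔKE = |q|E d.
½mv_f² = ½mv₀² + |q|Ed = ½(4.48×10⁻²⁶)(7.60×10⁵)² + (3.204×10⁻¹⁹)(7010)(0.300) ≈ 1.294×10⁻¹⁴ J + 6.738×10⁻¹⁶ J ≈ 1.361×10⁻¹⁴ J.
v_f = √(2·1.361×10⁻¹⁴/4.48×10⁻²⁶) ≈ 7.80×10⁵ m/s.

v_f ≈ 7.80×10⁵ m/s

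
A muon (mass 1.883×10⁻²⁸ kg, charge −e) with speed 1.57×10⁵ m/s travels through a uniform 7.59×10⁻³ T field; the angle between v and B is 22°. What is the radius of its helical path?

r ≈ 9.11×10⁻³ m

v⊥ = v sinθ = 1.57×10⁵·sin22° ≈ 5.881×10⁴ m/s.
r = m v⊥/(|q|B) = (1.883×10⁻²⁸)(5.881×10⁴)/((1.602×10⁻¹⁹)(7.59×10⁻³)) ≈ 9.11×10⁻³ m.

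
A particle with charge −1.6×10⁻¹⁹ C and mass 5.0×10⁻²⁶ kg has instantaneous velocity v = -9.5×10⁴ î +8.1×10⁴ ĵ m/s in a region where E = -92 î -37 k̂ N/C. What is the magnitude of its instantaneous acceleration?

Only an electric field acts, so F = qE = (−1.6×10⁻¹⁹ C)·(-92.0, 0, -37.0) = (1.47×10⁻¹⁷, 0, 5.92×10⁻¹⁸) N.
|a| = |F|/m = 1.587×10⁻¹⁷/5.0×10⁻²⁶ ≈ 3.17×10⁸ m/s².

|a| ≈ 3.17×10⁸ m/s²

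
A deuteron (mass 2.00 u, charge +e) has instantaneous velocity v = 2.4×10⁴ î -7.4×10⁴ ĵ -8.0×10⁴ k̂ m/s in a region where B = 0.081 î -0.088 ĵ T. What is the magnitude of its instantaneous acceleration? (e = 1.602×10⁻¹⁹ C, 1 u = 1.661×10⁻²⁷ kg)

v×B = (-7040, -6480, 3880) N/C.
F = q v×B = (1.602×10⁻¹⁹ C)·(-7040, -6480, 3880) = (-1.13×10⁻¹⁵, -1.04×10⁻¹⁵, 6.22×10⁻¹⁶) N.
|a| = |F|/m = 1.654×10⁻¹⁵/3.322×10⁻²⁷ ≈ 4.98×10¹¹ m/s².

|a| ≈ 4.98×10¹¹ m/s²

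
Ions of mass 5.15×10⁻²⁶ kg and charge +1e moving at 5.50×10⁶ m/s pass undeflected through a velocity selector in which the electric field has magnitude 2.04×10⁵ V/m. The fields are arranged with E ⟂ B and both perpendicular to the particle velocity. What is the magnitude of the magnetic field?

Balance of forces in the selector: qE = qvB ⇒ B = E/v.
B = 2.04×10⁵/5.50×10⁶ = 0.0371 T.

B = 0.0371 T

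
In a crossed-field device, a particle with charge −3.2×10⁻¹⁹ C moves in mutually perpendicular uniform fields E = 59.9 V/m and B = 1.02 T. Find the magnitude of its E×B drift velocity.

The E×B drift speed is v_d = E/B.
v_d = 59.9/1.02 = 58.7 m/s.

v_d ≈ 58.7 m/s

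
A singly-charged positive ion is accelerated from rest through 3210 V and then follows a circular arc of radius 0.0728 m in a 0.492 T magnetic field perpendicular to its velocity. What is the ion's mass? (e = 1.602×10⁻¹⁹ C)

m ≈ 3.20×10⁻²⁶ kg

Combine |q|V = ½mv² and r = mv/(|q|B): eliminate v to get m = qB²r²/(2V).
m = (1.602×10⁻¹⁹)(0.492)²(0.0728)²/(2·3210) ≈ 3.20×10⁻²⁶ kg.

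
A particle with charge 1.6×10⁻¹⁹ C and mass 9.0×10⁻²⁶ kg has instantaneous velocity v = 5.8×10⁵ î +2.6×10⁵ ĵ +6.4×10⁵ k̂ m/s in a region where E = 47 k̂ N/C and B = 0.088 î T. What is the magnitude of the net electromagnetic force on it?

|F| ≈ 9.72×10⁻¹⁵ N

v×B = (0, 5.63×10⁴, -2.29×10⁴) N/C.
E + v×B = (0, 5.63×10⁴, -2.28×10⁴) N/C.
F = q(E + v×B) = (1.6×10⁻¹⁹ C)·(0, 5.63×10⁴, -2.28×10⁴) = (0, 9.01×10⁻¹⁵, -3.65×10⁻¹⁵) N.
|F| = 9.72×10⁻¹⁵ N.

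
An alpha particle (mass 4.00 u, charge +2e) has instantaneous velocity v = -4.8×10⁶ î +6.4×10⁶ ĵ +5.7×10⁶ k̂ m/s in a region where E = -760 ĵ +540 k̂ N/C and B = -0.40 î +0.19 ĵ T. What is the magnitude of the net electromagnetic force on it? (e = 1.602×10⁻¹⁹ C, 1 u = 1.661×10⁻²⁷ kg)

v×B = (-1.08×10⁶, -2.28×10⁶, 1.65×10⁶) N/C.
E + v×B = (-1.08×10⁶, -2.28×10⁶, 1.65×10⁶) N/C.
F = q(E + v×B) = (3.204×10⁻¹⁹ C)·(-1.08×10⁶, -2.28×10⁶, 1.65×10⁶) = (-3.47×10⁻¹³, -7.31×10⁻¹³, 5.28×10⁻¹³) N.
|F| = 9.66×10⁻¹³ N.

|F| ≈ 9.66×10⁻¹³ N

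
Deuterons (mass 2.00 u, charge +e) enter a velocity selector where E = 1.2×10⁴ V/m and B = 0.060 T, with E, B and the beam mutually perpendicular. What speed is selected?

v = 2.0×10⁵ m/s

Zero net Lorentz force requires |qE| = |q v×B|, i.e. E = vB.
v = E/B = 1.2×10⁴/0.060 = 2.0×10⁵ m/s.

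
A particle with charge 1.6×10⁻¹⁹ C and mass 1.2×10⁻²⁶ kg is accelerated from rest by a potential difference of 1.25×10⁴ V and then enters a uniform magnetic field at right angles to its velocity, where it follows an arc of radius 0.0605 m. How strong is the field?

B ≈ 0.716 T

v = √(2|q|V/m) = √(2·1.6×10⁻¹⁹·1.25×10⁴/1.2×10⁻²⁶) ≈ 5.774×10⁵ m/s.
B = mv/(|q|r) = (1.2×10⁻²⁶)(5.774×10⁵)/((1.6×10⁻¹⁹)(0.0605)) ≈ 0.716 T.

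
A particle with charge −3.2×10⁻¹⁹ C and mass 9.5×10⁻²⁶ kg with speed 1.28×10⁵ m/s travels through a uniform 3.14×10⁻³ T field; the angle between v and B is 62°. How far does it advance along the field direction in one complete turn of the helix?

p ≈ 35.7 m

v∥ = v cosθ = 1.28×10⁵·cos62° ≈ 6.009×10⁴ m/s.
T = 2πm/(|q|B) = 2π(9.5×10⁻²⁶)/((3.2×10⁻¹⁹)(3.14×10⁻³)) ≈ 5.941×10⁻⁴ s.
pitch = v∥ T = (6.009×10⁴)(5.941×10⁻⁴) ≈ 35.7 m.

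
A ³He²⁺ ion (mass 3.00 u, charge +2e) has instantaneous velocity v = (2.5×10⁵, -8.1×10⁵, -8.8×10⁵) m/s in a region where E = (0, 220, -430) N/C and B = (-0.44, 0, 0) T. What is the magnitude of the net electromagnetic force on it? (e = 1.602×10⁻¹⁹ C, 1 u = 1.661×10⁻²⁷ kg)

|F| ≈ 1.69×10⁻¹³ N

v×B = (0, 3.87×10⁵, -3.56×10⁵) N/C.
E + v×B = (0, 3.87×10⁵, -3.57×10⁵) N/C.
F = q(E + v×B) = (3.204×10⁻¹⁹ C)·(0, 3.87×10⁵, -3.57×10⁵) = (0, 1.24×10⁻¹³, -1.14×10⁻¹³) N.
|F| = 1.69×10⁻¹³ N.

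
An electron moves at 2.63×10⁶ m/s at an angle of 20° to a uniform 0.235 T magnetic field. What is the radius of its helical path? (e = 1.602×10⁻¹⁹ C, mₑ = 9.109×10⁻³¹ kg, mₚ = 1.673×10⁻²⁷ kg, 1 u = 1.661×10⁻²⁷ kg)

v⊥ = v sinθ = 2.63×10⁶·sin20° ≈ 8.995×10⁵ m/s.
r = m v⊥/(|q|B) = (9.109×10⁻³¹)(8.995×10⁵)/((1.602×10⁻¹⁹)(0.235)) ≈ 2.18×10⁻⁵ m.

r ≈ 2.18×10⁻⁵ m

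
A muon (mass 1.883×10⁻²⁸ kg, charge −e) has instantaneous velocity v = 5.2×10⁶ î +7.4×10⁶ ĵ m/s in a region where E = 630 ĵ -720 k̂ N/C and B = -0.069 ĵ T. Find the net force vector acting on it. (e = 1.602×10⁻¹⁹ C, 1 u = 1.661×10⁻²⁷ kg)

F ≈ (0, -1.01×10⁻¹⁶, 5.76×10⁻¹⁴) N

v×B = (0, 0, -3.59×10⁵) N/C.
E + v×B = (0, 630, -3.60×10⁵) N/C.
F = q(E + v×B) = (−1.602×10⁻¹⁹ C)·(0, 630, -3.60×10⁵) = (0, -1.01×10⁻¹⁶, 5.76×10⁻¹⁴) N.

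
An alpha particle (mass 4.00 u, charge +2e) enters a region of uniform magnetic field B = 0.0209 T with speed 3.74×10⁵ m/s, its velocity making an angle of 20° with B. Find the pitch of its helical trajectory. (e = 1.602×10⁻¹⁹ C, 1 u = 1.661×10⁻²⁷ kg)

p ≈ 2.19 m

v∥ = v cosθ = 3.74×10⁵·cos20° ≈ 3.514×10⁵ m/s.
T = 2πm/(|q|B) = 2π(6.644×10⁻²⁷)/((3.204×10⁻¹⁹)(0.0209)) ≈ 6.234×10⁻⁶ s.
pitch = v∥ T = (3.514×10⁵)(6.234×10⁻⁶) ≈ 2.19 m.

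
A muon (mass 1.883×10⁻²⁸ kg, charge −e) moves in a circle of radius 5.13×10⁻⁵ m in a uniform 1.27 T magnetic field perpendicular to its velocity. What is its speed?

v ≈ 5.54×10⁴ m/s

From |q|vB = mv²/r, v = |q|Br/m.
v = (1.602×10⁻¹⁹)(1.27)(5.13×10⁻⁵)/1.883×10⁻²⁸ ≈ 5.54×10⁴ m/s.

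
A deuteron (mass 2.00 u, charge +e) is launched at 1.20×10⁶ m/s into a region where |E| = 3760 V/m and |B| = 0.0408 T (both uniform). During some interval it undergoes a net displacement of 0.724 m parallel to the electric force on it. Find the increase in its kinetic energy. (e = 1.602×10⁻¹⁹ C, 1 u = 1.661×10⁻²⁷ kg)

The magnetic force is always ⟂ v and does no work; only the electric force changes KE.
ΔKE = F_E · d = |q|E d = (1.602×10⁻¹⁹)(3760)(0.724) ≈ 4.36×10⁻¹⁶ J.

ΔKE ≈ 4.36×10⁻¹⁶ J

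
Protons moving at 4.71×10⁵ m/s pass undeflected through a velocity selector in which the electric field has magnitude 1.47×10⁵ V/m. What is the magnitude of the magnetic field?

B = 0.312 T

Balance of forces in the selector: qE = qvB ⇒ B = E/v.
B = 1.47×10⁵/4.71×10⁵ = 0.312 T.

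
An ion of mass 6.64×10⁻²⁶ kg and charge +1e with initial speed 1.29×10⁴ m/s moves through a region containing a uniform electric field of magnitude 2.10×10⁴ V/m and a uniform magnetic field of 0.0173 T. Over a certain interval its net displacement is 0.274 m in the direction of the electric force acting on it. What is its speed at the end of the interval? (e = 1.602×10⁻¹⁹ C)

B does no work; ΔKE = |q|E d.
½mv_f² = ½mv₀² + |q|Ed = ½(6.64×10⁻²⁶)(1.29×10⁴)² + (1.602×10⁻¹⁹)(2.10×10⁴)(0.274) ≈ 5.525×10⁻¹⁸ J + 9.218×10⁻¹⁶ J ≈ 9.273×10⁻¹⁶ J.
v_f = √(2·9.273×10⁻¹⁶/6.64×10⁻²⁶) ≈ 1.67×10⁵ m/s.

v_f ≈ 1.67×10⁵ m/s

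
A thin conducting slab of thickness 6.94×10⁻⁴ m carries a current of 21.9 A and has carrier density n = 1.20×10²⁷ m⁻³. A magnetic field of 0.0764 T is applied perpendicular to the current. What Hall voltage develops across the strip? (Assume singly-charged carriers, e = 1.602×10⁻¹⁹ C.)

V_H ≈ 1.25×10⁻⁵ V

V_H = IB/(n e t).
V_H = (21.9)(0.0764)/((1.20×10²⁷)(1.602×10⁻¹⁹)(6.94×10⁻⁴)) ≈ 1.25×10⁻⁵ V.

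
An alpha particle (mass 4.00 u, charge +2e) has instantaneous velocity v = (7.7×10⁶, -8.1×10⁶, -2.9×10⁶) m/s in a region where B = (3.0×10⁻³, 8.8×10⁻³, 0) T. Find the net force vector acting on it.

F ≈ (8.18×10⁻¹⁵, -2.79×10⁻¹⁵, 2.95×10⁻¹⁴) N

v×B = (2.55×10⁴, -8700, 9.21×10⁴) N/C.
F = q v×B = (3.204×10⁻¹⁹ C)·(2.55×10⁴, -8700, 9.21×10⁴) = (8.18×10⁻¹⁵, -2.79×10⁻¹⁵, 2.95×10⁻¹⁴) N.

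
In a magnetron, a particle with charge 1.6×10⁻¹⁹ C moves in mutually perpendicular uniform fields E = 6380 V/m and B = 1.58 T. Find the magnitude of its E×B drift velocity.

v_d ≈ 4040 m/s

In crossed fields the guiding centre drifts at v_d = |E×B|/B² = E/B, independent of charge and mass.
v_d = 6380/1.58 = 4040 m/s.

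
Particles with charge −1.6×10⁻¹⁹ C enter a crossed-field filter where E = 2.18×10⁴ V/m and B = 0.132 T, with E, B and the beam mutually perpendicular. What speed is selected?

Zero net Lorentz force requires |qE| = |q v×B|, i.e. E = vB.
v = E/B = 2.18×10⁴/0.132 = 1.65×10⁵ m/s.

v = 1.65×10⁵ m/s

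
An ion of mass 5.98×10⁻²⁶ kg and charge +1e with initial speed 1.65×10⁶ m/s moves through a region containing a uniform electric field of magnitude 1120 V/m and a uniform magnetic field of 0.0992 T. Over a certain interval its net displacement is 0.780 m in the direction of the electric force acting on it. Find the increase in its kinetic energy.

ΔKE ≈ 1.40×10⁻¹⁶ J

The magnetic force is always ⟂ v and does no work; only the electric force changes KE.
ΔKE = F_E · d = |q|E d = (1.602×10⁻¹⁹)(1120)(0.780) ≈ 1.40×10⁻¹⁶ J.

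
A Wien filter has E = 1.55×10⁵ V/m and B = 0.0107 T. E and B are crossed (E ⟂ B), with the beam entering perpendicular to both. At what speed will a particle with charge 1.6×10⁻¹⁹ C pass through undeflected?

v = 1.45×10⁷ m/s

Zero net Lorentz force requires |qE| = |q v×B|, i.e. E = vB.
v = E/B = 1.55×10⁵/0.0107 = 1.45×10⁷ m/s.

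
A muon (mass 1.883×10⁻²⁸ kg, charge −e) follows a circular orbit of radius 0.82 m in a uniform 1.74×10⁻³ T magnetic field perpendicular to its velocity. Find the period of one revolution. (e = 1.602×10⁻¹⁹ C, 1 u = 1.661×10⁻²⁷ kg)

The cyclotron period depends only on m, q, B: T = 2πm/(|q|B).
T = 2π(1.883×10⁻²⁸)/((1.602×10⁻¹⁹)(1.74×10⁻³)) ≈ 4.24×10⁻⁶ s.

T ≈ 4.24×10⁻⁶ s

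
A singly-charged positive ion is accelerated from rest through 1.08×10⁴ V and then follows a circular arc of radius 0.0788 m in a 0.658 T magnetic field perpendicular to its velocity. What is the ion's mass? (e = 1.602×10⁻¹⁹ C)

Combine |q|V = ½mv² and r = mv/(|q|B): eliminate v to get m = qB²r²/(2V).
m = (1.602×10⁻¹⁹)(0.658)²(0.0788)²/(2·1.08×10⁴) ≈ 1.99×10⁻²⁶ kg.

m ≈ 1.99×10⁻²⁶ kg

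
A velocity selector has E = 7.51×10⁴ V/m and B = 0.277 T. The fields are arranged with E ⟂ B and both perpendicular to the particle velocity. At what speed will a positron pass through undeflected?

v = 2.71×10⁵ m/s

Zero net Lorentz force requires |qE| = |q v×B|, i.e. E = vB.
v = E/B = 7.51×10⁴/0.277 = 2.71×10⁵ m/s.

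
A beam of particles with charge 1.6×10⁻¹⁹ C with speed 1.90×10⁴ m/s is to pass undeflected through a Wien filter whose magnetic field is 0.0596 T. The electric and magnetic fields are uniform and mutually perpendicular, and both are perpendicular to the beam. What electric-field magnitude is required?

For straight-line motion qE = qvB, so E = vB.
E = 1.90×10⁴ × 0.0596 = 1130 V/m.

E = 1130 V/m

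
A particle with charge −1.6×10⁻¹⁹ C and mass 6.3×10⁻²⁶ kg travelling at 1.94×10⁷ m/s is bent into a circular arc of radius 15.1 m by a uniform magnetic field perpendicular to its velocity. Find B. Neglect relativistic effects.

From |q|vB = mv²/r, B = mv/(|q|r).
B = (6.3×10⁻²⁶)(1.94×10⁷)/((1.6×10⁻¹⁹)(15.1)) ≈ 0.506 T.

B ≈ 0.506 T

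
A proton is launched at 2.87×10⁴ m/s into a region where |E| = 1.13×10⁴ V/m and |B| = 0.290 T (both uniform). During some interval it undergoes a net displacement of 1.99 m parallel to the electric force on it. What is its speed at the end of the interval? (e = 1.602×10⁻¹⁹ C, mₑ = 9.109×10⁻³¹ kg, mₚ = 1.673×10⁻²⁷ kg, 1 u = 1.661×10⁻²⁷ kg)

B does no work; ΔKE = |q|E d.
½mv_f² = ½mv₀² + |q|Ed = ½(1.673×10⁻²⁷)(2.87×10⁴)² + (1.602×10⁻¹⁹)(1.13×10⁴)(1.99) ≈ 6.890×10⁻¹⁹ J + 3.602×10⁻¹⁵ J ≈ 3.603×10⁻¹⁵ J.
v_f = √(2·3.603×10⁻¹⁵/1.673×10⁻²⁷) ≈ 2.08×10⁶ m/s.

v_f ≈ 2.08×10⁶ m/s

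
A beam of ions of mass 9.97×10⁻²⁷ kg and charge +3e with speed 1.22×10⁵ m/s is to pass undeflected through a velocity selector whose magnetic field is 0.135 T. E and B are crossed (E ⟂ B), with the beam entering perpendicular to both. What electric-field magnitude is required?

E = 1.65×10⁴ V/m

For straight-line motion qE = qvB, so E = vB.
E = 1.22×10⁵ × 0.135 = 1.65×10⁴ V/m.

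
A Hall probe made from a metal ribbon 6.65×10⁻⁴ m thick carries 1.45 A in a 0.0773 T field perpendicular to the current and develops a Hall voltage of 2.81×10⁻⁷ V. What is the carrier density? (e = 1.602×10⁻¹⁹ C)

n ≈ 3.74×10²⁷ m⁻³

From V_H = IB/(n e t), n = IB/(V_H e t).
n = (1.45)(0.0773)/((2.81×10⁻⁷)(1.602×10⁻¹⁹)(6.65×10⁻⁴)) ≈ 3.74×10²⁷ m⁻³.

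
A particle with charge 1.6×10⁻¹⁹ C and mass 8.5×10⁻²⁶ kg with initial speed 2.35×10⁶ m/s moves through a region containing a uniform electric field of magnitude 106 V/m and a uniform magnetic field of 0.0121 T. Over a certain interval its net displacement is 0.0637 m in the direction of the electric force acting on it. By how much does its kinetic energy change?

ΔKE ≈ 1.08×10⁻¹⁸ J

The magnetic force is always ⟂ v and does no work; only the electric force changes KE.
ΔKE = F_E · d = |q|E d = (1.6×10⁻¹⁹)(106)(0.0637) ≈ 1.08×10⁻¹⁸ J.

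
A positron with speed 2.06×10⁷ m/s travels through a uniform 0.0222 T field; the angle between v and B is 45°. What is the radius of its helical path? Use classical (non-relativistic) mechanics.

v⊥ = v sinθ = 2.06×10⁷·sin45° ≈ 1.457×10⁷ m/s.
r = m v⊥/(|q|B) = (9.109×10⁻³¹)(1.457×10⁷)/((1.602×10⁻¹⁹)(0.0222)) ≈ 3.73×10⁻³ m.

r ≈ 3.73×10⁻³ m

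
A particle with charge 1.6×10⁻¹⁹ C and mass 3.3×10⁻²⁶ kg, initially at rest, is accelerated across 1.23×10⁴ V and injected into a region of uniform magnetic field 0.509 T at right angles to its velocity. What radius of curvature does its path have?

Acceleration: |q|V = ½mv² ⇒ v = √(2|q|V/m) = √(2·1.6×10⁻¹⁹·1.23×10⁴/3.3×10⁻²⁶) ≈ 3.454×10⁵ m/s.
In the field: r = mv/(|q|B) = (3.3×10⁻²⁶)(3.454×10⁵)/((1.6×10⁻¹⁹)(0.509)) ≈ 0.140 m.

r ≈ 0.140 m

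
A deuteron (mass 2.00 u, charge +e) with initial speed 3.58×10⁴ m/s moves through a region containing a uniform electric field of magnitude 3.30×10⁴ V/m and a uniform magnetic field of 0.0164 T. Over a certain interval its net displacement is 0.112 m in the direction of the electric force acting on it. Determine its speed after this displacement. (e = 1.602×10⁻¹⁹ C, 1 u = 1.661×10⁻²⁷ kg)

B does no work; ΔKE = |q|E d.
½mv_f² = ½mv₀² + |q|Ed = ½(3.322×10⁻²⁷)(3.58×10⁴)² + (1.602×10⁻¹⁹)(3.30×10⁴)(0.112) ≈ 2.129×10⁻¹⁸ J + 5.921×10⁻¹⁶ J ≈ 5.942×10⁻¹⁶ J.
v_f = √(2·5.942×10⁻¹⁶/3.322×10⁻²⁷) ≈ 5.98×10⁵ m/s.

v_f ≈ 5.98×10⁵ m/s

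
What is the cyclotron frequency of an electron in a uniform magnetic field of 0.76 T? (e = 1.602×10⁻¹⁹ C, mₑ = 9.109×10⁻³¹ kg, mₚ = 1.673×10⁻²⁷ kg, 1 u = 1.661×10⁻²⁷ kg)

f ≈ 2.1×10¹⁰ Hz

f = |q|B/(2πm).
f = (1.602×10⁻¹⁹)(0.76)/(2π·9.109×10⁻³¹) ≈ 2.1×10¹⁰ Hz.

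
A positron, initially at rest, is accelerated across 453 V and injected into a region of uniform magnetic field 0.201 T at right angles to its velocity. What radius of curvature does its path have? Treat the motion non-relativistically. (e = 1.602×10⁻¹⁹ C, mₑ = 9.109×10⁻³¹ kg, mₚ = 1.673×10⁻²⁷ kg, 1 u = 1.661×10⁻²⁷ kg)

r ≈ 3.57×10⁻⁴ m

Acceleration: |q|V = ½mv² ⇒ v = √(2|q|V/m) = √(2·1.602×10⁻¹⁹·453/9.109×10⁻³¹) ≈ 1.262×10⁷ m/s.
In the field: r = mv/(|q|B) = (9.109×10⁻³¹)(1.262×10⁷)/((1.602×10⁻¹⁹)(0.201)) ≈ 3.57×10⁻⁴ m.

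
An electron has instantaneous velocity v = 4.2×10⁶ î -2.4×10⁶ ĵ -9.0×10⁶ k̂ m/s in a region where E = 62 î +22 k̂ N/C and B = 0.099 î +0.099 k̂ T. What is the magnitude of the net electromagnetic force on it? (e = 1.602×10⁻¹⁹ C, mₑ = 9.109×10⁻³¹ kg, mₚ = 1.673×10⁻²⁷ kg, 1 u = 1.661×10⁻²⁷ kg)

|F| ≈ 2.16×10⁻¹³ N

v×B = (-2.38×10⁵, -1.31×10⁶, 2.38×10⁵) N/C.
E + v×B = (-2.38×10⁵, -1.31×10⁶, 2.38×10⁵) N/C.
F = q(E + v×B) = (−1.602×10⁻¹⁹ C)·(-2.38×10⁵, -1.31×10⁶, 2.38×10⁵) = (3.81×10⁻¹⁴, 2.09×10⁻¹³, -3.81×10⁻¹⁴) N.
|F| = 2.16×10⁻¹³ N.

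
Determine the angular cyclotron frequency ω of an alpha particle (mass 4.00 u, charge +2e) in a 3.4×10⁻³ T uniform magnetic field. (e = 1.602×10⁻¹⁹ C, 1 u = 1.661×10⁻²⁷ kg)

ω ≈ 1.6×10⁵ rad/s

ω = |q|B/m.
ω = (3.204×10⁻¹⁹)(3.4×10⁻³)/6.644×10⁻²⁷ ≈ 1.6×10⁵ rad/s.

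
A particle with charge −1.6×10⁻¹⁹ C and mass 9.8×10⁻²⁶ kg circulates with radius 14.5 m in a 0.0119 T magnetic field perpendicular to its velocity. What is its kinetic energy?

KE ≈ 3.89×10⁻¹⁵ J

v = |q|Br/m, then KE = ½mv² = (qBr)²/(2m).
v = (1.6×10⁻¹⁹)(0.0119)(14.5)/9.8×10⁻²⁶ ≈ 2.817×10⁵ m/s.
KE = ½(9.8×10⁻²⁶)(2.817×10⁵)² ≈ 3.89×10⁻¹⁵ J.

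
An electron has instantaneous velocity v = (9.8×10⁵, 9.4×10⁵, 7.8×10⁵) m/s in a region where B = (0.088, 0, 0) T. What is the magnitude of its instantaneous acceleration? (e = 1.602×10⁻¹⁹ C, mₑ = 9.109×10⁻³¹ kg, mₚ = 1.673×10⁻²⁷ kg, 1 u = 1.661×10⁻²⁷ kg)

v×B = (0, 6.86×10⁴, -8.27×10⁴) N/C.
F = q v×B = (−1.602×10⁻¹⁹ C)·(0, 6.86×10⁴, -8.27×10⁴) = (0, -1.10×10⁻¹⁴, 1.33×10⁻¹⁴) N.
|a| = |F|/m = 1.722×10⁻¹⁴/9.109×10⁻³¹ ≈ 1.89×10¹⁶ m/s².

|a| ≈ 1.89×10¹⁶ m/s²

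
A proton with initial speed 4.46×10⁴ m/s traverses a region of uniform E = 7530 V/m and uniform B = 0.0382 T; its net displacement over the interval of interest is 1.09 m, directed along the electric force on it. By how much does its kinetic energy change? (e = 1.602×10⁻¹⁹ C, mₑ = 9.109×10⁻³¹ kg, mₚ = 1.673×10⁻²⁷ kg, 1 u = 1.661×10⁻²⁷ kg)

The magnetic force is always ⟂ v and does no work; only the electric force changes KE.
ΔKE = F_E · d = |q|E d = (1.602×10⁻¹⁹)(7530)(1.09) ≈ 1.31×10⁻¹⁵ J.

ΔKE ≈ 1.31×10⁻¹⁵ J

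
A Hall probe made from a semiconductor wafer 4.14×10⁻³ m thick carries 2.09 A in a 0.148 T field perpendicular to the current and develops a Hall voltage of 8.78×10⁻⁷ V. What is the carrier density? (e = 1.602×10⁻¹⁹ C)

n ≈ 5.31×10²⁶ m⁻³

From V_H = IB/(n e t), n = IB/(V_H e t).
n = (2.09)(0.148)/((8.78×10⁻⁷)(1.602×10⁻¹⁹)(4.14×10⁻³)) ≈ 5.31×10²⁶ m⁻³.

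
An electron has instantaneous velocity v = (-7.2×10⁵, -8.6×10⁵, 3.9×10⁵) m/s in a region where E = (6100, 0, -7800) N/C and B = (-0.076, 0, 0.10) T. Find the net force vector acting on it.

F ≈ (1.28×10⁻¹⁴, -6.79×10⁻¹⁵, 1.17×10⁻¹⁴) N

v×B = (-8.60×10⁴, 4.24×10⁴, -6.54×10⁴) N/C.
E + v×B = (-7.99×10⁴, 4.24×10⁴, -7.32×10⁴) N/C.
F = q(E + v×B) = (−1.602×10⁻¹⁹ C)·(-7.99×10⁴, 4.24×10⁴, -7.32×10⁴) = (1.28×10⁻¹⁴, -6.79×10⁻¹⁵, 1.17×10⁻¹⁴) N.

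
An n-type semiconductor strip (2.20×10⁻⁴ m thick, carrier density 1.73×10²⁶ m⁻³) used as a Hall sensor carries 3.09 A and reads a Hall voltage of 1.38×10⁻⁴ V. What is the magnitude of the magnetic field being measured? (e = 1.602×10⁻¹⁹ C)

From V_H = IB/(n e t), B = V_H n e t / I.
B = (1.38×10⁻⁴)(1.73×10²⁶)(1.602×10⁻¹⁹)(2.20×10⁻⁴)/3.09 ≈ 0.272 T.

B ≈ 0.272 T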